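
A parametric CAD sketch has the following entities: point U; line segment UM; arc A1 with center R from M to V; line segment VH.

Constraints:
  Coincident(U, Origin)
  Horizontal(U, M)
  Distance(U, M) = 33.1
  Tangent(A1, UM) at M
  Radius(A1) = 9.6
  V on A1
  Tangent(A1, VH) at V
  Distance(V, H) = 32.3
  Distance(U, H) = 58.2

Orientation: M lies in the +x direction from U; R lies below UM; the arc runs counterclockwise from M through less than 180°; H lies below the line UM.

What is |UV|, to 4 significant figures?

28.33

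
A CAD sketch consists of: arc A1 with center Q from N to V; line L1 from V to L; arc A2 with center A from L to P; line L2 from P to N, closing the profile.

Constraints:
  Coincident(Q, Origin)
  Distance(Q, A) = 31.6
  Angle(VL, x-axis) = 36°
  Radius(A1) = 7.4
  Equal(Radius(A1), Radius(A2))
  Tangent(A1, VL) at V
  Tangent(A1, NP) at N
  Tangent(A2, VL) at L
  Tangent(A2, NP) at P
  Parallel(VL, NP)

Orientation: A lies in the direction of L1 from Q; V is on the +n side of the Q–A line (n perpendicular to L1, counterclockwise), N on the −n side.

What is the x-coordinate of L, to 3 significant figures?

21.2

Tangency of A1 to both parallel lines with radius 7.4 puts V and N at Q ± 7.4·n: V = (-4.35, 5.99), N = (4.35, -5.99). Equal radii place L and P the same way about A: L = A + 7.4·n = (21.2, 24.6), P = A − 7.4·n = (29.9, 12.6). So L.x = 21.2.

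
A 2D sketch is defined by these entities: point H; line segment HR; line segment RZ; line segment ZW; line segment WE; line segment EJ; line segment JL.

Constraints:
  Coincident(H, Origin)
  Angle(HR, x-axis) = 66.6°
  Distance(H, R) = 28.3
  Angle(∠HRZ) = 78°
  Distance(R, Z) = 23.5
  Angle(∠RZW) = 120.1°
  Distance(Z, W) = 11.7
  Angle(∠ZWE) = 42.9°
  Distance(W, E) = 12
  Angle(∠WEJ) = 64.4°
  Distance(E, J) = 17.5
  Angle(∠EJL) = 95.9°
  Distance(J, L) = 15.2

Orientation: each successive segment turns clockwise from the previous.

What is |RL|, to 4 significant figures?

42.02

H is at the origin; HR runs at 66.6° with length 28.3, so R = (11.24, 25.97). ∠HRZ = 78.0° gives RZ at -35.40° from the x-axis; with |RZ| = 23.5, Z = (30.39, 12.36). ∠RZW = 120.1° gives ZW at -95.30° from the x-axis; with |ZW| = 11.7, W = (29.31, 0.7094). ∠ZWE = 42.9° gives WE at 127.6° from the x-axis; with |WE| = 12.0, E = (21.99, 10.22). ∠WEJ = 64.4° gives EJ at 12.00° from the x-axis; with |EJ| = 17.5, J = (39.11, 13.86). ∠EJL = 95.9° gives JL at -72.10° from the x-axis; with |JL| = 15.2, L = (43.78, -0.6089). Then |RL| = |L − R| = 42.02.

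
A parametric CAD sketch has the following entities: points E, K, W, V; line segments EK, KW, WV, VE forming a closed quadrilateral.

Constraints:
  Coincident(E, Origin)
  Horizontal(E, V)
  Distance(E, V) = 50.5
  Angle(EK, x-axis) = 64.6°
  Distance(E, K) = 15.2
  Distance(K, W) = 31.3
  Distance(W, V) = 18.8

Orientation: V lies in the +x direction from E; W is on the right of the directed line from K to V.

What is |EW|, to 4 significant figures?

32.45

Checks: |KW| = 31.30 ✓; |WV| = 18.80 ✓.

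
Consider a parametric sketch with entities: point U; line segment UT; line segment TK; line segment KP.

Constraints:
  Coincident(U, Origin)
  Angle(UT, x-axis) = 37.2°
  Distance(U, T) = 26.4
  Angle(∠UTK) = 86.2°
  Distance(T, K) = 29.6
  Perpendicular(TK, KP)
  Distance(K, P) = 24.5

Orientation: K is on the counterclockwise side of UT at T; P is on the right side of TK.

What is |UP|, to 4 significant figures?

57.97

∠UTK = 86.2°, so TK runs at 37.2° + (180° − 86.2°) = 131.0° from the x-axis; with |TK| = 29.6, K = T + 29.6·(cos 131.0°, sin 131.0°) = (1.609, 38.30). The perpendicularity gives KP at right angles to TK; with |KP| = 24.5 on the right of TK, P = K + 24.5·(0.7547, 0.6561) = (20.10, 54.37). Then |UP| = |P − U| = 57.97.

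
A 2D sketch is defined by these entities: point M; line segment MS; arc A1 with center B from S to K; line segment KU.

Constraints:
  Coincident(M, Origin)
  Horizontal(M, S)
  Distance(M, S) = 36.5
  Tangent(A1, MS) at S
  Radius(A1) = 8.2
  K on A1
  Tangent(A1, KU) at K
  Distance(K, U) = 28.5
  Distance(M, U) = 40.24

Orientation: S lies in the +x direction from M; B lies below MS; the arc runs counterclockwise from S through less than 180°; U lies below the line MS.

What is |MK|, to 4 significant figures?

29.21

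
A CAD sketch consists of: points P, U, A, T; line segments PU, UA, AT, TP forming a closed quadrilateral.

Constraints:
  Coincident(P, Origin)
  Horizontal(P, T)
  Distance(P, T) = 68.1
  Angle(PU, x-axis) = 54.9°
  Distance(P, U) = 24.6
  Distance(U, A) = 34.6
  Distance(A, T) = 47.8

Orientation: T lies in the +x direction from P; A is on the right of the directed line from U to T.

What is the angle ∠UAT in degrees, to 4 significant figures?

87.13°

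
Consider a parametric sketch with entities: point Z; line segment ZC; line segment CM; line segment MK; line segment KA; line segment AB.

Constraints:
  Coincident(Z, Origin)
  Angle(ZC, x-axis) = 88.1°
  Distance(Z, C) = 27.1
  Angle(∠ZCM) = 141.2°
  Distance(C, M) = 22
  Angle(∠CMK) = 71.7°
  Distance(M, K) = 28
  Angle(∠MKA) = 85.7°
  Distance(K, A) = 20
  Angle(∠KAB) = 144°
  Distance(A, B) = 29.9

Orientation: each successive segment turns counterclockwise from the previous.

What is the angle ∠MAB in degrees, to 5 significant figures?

86.664°

∠MKA = 85.7° gives KA at -30.500° from the x-axis; with |KA| = 20.0, A = (-11.058, 11.535). ∠KAB = 144.0° gives AB at 5.5000° from the x-axis; with |AB| = 29.9, B = (18.704, 14.401). Then cos ∠MAB = AM·AB / (|AM||AB|), giving 86.664°.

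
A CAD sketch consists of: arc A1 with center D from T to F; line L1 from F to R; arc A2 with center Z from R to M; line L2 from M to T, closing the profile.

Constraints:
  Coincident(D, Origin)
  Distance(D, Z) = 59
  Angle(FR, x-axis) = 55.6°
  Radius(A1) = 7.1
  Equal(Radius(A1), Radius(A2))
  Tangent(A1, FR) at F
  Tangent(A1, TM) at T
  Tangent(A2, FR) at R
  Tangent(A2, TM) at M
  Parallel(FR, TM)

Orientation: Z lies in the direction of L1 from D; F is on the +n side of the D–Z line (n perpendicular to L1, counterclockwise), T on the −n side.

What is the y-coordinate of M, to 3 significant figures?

44.7

The slot axis is L1's direction at 55.6°, so u = (cos 55.6°, sin 55.6°) = (0.565, 0.825) and n = (−sin 55.6°, cos 55.6°) = (-0.825, 0.565). D is at the origin and Z lies 59.0 along u from D, so Z = 59.0·u = (33.3, 48.7). Tangency of A1 to both parallel lines with radius 7.1 puts F and T at D ± 7.1·n: F = (-5.86, 4.01), T = (5.86, -4.01). Equal radii place R and M the same way about Z: R = Z + 7.1·n = (27.5, 52.7), M = Z − 7.1·n = (39.2, 44.7). So M.y = 44.7.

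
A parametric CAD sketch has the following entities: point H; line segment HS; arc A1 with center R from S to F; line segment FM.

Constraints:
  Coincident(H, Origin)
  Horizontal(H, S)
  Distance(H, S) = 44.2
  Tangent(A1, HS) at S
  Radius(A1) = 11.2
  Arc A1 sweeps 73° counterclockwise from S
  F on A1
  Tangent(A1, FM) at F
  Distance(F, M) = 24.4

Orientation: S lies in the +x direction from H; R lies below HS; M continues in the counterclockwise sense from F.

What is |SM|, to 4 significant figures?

35.99

H is at the origin; HS is horizontal with |HS| = 44.2 and S on the +x side, so S = (44.20, 0.000). The tangent condition forces RS to be normal to HS, so R = S + (0, -11.2) = (44.20, -11.20). On A1, S sits at bearing 90° from R; a 73° counterclockwise sweep puts F at bearing 163°, so F = R + 11.2·(cos 163°, sin 163°) = (33.49, -7.925). A1 meets FM tangentially, so RF is at right angles to FM, so FM runs along (−sin 163°, cos 163°); with |FM| = 24.4, M = (26.36, -31.26). Then |SM| = |M − S| = 35.99.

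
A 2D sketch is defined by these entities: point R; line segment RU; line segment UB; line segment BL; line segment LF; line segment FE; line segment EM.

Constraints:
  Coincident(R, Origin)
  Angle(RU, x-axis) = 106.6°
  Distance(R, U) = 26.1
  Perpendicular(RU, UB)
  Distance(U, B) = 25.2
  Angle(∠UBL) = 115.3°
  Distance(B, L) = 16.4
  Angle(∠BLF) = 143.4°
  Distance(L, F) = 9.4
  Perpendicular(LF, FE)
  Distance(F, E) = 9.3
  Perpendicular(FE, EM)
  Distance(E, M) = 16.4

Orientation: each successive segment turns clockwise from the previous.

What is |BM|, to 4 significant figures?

6.185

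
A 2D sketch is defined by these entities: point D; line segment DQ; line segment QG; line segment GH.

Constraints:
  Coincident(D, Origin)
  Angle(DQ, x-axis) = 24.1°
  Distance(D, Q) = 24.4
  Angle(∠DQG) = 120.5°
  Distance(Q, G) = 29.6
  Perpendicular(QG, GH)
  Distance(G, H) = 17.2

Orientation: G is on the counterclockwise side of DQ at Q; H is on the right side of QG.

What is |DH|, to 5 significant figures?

56.778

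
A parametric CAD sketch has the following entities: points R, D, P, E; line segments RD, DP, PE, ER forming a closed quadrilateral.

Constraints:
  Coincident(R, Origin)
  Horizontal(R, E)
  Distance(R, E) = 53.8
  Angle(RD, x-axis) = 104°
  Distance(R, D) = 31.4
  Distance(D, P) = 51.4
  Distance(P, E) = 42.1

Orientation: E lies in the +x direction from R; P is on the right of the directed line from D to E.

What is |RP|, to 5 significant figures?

21.640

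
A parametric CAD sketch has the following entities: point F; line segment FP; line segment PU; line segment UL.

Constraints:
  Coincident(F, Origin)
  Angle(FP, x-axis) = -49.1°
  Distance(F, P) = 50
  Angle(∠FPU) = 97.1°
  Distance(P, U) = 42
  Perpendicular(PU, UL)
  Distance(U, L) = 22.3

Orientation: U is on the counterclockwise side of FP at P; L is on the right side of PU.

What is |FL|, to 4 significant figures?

86.56

F is at the origin; FP runs at -49.1° with length 50.0, so P = 50.0·(cos -49.1°, sin -49.1°) = (32.74, -37.79). ∠FPU = 97.1°, so PU runs at -49.1° + (180° − 97.1°) = 33.80° from the x-axis; with |PU| = 42.0, U = P + 42.0·(cos 33.80°, sin 33.80°) = (67.64, -14.43). The perpendicularity gives UL at right angles to PU; with |UL| = 22.3 on the right of PU, L = U + 22.3·(0.5563, -0.8310) = (80.04, -32.96). Then |FL| = |L − F| = 86.56.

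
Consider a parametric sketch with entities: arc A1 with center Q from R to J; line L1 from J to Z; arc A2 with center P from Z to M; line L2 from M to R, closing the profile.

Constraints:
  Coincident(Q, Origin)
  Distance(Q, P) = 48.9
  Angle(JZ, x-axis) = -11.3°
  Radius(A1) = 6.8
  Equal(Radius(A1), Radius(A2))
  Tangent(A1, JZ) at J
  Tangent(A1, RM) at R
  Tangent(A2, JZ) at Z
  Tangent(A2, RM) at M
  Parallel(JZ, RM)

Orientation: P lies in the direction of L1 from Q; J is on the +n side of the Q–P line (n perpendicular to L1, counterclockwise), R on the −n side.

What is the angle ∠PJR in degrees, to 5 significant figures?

82.083°

The slot axis is L1's direction at -11.3°, so u = (cos -11.3°, sin -11.3°) = (0.98061, -0.19595) and n = (−sin -11.3°, cos -11.3°) = (0.19595, 0.98061). Q is at the origin and P lies 48.9 along u from Q, so P = 48.9·u = (47.952, -9.5818). Tangency of A1 to both parallel lines with radius 6.8 puts J and R at Q ± 6.8·n: J = (1.3324, 6.6682), R = (-1.3324, -6.6682). Then cos ∠PJR = JP·JR / (|JP||JR|), giving 82.083°.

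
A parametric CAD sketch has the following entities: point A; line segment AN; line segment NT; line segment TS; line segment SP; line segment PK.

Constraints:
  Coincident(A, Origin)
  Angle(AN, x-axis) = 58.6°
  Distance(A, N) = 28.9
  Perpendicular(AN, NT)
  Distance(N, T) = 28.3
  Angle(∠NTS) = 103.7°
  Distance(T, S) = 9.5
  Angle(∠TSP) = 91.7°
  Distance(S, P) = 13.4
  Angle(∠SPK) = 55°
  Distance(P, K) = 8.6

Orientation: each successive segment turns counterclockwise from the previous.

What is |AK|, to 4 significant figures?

31.74

A is at the origin; AN runs at 58.6° with length 28.9, so N = (15.06, 24.67). AN is perpendicular to NT, so NT runs at 148.6°; with |NT| = 28.3, T = (-9.098, 39.41). ∠NTS = 103.7° gives TS at -135.1° from the x-axis; with |TS| = 9.5, S = (-15.83, 32.71). ∠TSP = 91.7° gives SP at -46.80° from the x-axis; with |SP| = 13.4, P = (-6.655, 22.94). ∠SPK = 55.0° gives PK at 78.20° from the x-axis; with |PK| = 8.6, K = (-4.896, 31.36). Then |AK| = |K − A| = 31.74.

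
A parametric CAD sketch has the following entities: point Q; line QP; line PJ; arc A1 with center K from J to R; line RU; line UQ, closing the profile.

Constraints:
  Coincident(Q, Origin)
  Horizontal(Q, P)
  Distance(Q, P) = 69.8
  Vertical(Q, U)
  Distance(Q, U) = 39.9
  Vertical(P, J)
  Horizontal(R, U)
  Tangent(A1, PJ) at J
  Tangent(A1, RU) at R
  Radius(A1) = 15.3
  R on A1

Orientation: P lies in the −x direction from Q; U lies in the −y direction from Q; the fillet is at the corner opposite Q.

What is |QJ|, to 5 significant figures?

74.008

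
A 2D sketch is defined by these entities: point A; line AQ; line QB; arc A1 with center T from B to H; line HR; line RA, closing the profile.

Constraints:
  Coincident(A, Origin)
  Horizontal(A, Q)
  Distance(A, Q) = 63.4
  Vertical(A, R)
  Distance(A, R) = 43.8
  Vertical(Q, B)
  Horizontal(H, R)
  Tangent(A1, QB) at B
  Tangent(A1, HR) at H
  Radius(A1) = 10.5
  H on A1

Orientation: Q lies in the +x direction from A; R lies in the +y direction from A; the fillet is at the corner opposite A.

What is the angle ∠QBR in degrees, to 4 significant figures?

99.40°

A is at the origin; A and Q share the same y with |AQ| = 63.4 and Q on the +x side, so Q = (63.40, 0.000). AR is vertical with |AR| = 43.8 and R on the +y side, so R = (0.000, 43.80). The virtual corner opposite A is at (63.40, 43.80). Since A1 is tangent to QB there, TB ⟂ QB and tangency of A1 to HR means the radius TH is perpendicular to HR, with radius 10.5, so the center T sits 10.5 in from both sides at T = (52.90, 33.30). That places the tangent points at B = (63.40, 33.30) on QB and H = (52.90, 43.80) on HR. Then cos ∠QBR = BQ·BR / (|BQ||BR|), giving 99.40°.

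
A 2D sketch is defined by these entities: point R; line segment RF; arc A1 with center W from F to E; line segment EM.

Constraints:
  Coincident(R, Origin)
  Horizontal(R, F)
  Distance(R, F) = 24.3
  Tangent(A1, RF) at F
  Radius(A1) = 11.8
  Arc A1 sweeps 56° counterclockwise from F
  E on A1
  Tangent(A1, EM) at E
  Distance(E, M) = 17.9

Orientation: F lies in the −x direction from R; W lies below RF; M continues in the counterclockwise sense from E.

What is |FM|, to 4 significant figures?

28.17

R is at the origin; R and F share the same y with |RF| = 24.3 and F on the −x side, so F = (-24.30, 0.000). The tangent condition forces WF to be normal to RF, so W = F + (0, -11.8) = (-24.30, -11.80). On A1, F sits at bearing 90° from W; a 56° counterclockwise sweep puts E at bearing 146°, so E = W + 11.8·(cos 146°, sin 146°) = (-34.08, -5.202). Since A1 is tangent to EM there, WE ⟂ EM, so EM runs along (−sin 146°, cos 146°); with |EM| = 17.9, M = (-44.09, -20.04). Then |FM| = |M − F| = 28.17.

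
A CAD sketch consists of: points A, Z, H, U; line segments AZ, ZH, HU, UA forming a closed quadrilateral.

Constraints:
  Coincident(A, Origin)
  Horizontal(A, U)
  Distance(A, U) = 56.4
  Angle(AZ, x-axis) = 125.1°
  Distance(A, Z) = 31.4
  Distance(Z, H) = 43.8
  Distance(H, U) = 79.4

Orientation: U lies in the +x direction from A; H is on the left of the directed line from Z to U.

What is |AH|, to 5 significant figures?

62.223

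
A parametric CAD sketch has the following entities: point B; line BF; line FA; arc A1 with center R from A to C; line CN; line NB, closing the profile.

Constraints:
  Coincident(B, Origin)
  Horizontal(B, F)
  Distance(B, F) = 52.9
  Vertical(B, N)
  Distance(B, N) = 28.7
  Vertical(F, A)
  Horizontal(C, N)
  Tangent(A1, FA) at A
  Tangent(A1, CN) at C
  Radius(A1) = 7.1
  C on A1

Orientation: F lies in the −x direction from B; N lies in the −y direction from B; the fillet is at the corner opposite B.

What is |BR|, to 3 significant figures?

50.6

B is at the origin; B and F share the same y with |BF| = 52.9 and F on the −x side, so F = (-52.9, 0.00). B and N share the same x with |BN| = 28.7 and N on the −y side, so N = (0.00, -28.7). The virtual corner opposite B is at (-52.9, -28.7). The tangent condition forces RA to be normal to FA and the tangent condition forces RC to be normal to CN, with radius 7.1, so the center R sits 7.1 in from both sides at R = (-45.8, -21.6). Then |BR| = |R − B| = 50.6.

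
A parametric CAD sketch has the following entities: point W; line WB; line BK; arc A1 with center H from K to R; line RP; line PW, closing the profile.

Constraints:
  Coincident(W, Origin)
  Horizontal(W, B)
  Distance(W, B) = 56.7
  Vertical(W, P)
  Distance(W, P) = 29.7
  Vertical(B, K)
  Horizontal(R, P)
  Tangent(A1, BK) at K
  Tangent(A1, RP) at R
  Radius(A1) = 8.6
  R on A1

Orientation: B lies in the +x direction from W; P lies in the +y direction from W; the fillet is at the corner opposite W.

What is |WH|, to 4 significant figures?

52.52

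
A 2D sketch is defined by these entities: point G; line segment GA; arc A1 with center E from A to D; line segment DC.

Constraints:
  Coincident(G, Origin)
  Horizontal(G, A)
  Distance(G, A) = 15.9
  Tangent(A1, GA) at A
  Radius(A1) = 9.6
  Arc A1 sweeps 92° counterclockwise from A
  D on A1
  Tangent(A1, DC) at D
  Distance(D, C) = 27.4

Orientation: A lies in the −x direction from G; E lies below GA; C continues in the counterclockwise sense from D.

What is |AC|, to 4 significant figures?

38.30

On A1, A sits at bearing 90° from E; a 92° counterclockwise sweep puts D at bearing 182°, so D = E + 9.6·(cos 182°, sin 182°) = (-25.49, -9.935). A1 meets DC tangentially, so ED is at right angles to DC, so DC runs along (−sin 182°, cos 182°); with |DC| = 27.4, C = (-24.54, -37.32). Then |AC| = |C − A| = 38.30.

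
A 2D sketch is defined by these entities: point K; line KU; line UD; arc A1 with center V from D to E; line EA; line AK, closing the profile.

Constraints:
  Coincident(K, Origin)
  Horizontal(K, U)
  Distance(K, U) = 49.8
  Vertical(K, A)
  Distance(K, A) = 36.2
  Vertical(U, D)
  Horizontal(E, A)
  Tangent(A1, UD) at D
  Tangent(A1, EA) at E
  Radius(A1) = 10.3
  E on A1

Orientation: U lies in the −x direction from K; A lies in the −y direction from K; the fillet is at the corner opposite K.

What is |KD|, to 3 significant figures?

56.1

K is at the origin; KU is horizontal with |KU| = 49.8 and U on the −x side, so U = (-49.8, 0.00). K and A share the same x with |KA| = 36.2 and A on the −y side, so A = (0.00, -36.2). The virtual corner opposite K is at (-49.8, -36.2). A1 meets UD tangentially, so VD is at right angles to UD and tangency of A1 to EA means the radius VE is perpendicular to EA, with radius 10.3, so the center V sits 10.3 in from both sides at V = (-39.5, -25.9). That places the tangent points at D = (-49.8, -25.9) on UD and E = (-39.5, -36.2) on EA. Then |KD| = |D − K| = 56.1.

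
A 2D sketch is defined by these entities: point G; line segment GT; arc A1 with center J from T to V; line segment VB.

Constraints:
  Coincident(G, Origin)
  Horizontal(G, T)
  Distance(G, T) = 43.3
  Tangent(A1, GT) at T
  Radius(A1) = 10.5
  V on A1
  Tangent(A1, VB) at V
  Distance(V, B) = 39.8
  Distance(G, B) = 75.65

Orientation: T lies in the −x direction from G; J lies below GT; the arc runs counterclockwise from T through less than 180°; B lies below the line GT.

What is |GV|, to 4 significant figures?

54.59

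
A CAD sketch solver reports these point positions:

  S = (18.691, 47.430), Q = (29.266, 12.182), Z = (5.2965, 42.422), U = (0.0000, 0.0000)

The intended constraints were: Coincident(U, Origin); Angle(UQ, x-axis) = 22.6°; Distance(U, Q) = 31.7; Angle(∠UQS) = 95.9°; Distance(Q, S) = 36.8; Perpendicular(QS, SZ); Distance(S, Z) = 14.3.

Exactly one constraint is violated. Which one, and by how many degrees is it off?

Perpendicular(QS, SZ) — off by 3.80°.

U = (0.00, 0.00) ✓; UQ at 22.60° ✓; |UQ| = 31.70 ✓; ∠UQS = 95.90° ✓; |QS| = 36.80 ✓; ∠(QS, SZ) = 93.80° ✗; |SZ| = 14.30 ✓.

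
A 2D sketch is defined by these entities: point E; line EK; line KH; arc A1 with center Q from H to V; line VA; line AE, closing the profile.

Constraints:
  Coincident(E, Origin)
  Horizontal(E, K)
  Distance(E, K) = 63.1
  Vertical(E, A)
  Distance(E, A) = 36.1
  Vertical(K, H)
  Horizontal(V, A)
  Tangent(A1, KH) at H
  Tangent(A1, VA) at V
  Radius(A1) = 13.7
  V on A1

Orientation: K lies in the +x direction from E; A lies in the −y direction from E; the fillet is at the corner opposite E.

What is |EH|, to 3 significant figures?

67.0

E is at the origin; EK is horizontal with |EK| = 63.1 and K on the +x side, so K = (63.1, 0.00). E and A share the same x with |EA| = 36.1 and A on the −y side, so A = (0.00, -36.1). The virtual corner opposite E is at (63.1, -36.1). A1 meets KH tangentially, so QH is at right angles to KH and A1 meets VA tangentially, so QV is at right angles to VA, with radius 13.7, so the center Q sits 13.7 in from both sides at Q = (49.4, -22.4). That places the tangent points at H = (63.1, -22.4) on KH and V = (49.4, -36.1) on VA. Then |EH| = |H − E| = 67.0.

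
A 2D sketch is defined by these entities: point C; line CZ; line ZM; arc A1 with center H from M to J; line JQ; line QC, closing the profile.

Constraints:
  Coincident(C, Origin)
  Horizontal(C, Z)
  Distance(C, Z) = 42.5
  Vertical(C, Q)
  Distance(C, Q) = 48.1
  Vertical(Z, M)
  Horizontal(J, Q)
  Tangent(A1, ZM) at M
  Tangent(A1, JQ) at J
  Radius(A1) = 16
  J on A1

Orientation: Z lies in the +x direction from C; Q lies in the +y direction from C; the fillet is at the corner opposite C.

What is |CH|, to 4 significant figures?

41.63

C is at the origin; C and Z share the same y with |CZ| = 42.5 and Z on the +x side, so Z = (42.50, 0.000). CQ is vertical with |CQ| = 48.1 and Q on the +y side, so Q = (0.000, 48.10). The virtual corner opposite C is at (42.50, 48.10). Since A1 is tangent to ZM there, HM ⟂ ZM and tangency of A1 to JQ means the radius HJ is perpendicular to JQ, with radius 16.0, so the center H sits 16.0 in from both sides at H = (26.50, 32.10). Then |CH| = |H − C| = 41.63.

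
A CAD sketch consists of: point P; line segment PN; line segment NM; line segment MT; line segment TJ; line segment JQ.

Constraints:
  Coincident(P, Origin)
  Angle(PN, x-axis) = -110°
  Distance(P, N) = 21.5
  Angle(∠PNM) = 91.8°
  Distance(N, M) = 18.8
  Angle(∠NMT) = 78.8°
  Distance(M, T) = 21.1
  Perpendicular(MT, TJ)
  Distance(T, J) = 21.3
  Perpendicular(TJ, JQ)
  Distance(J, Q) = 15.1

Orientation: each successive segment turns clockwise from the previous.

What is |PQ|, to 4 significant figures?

19.91

P is at the origin; PN runs at -110.0° with length 21.5, so N = (-7.353, -20.20). ∠PNM = 91.8° gives NM at 161.8° from the x-axis; with |NM| = 18.8, M = (-25.21, -14.33). ∠NMT = 78.8° gives MT at 60.60° from the x-axis; with |MT| = 21.1, T = (-14.85, 4.051). MT ⟂ TJ, so TJ runs at -29.40°; with |TJ| = 21.3, J = (3.702, -6.405). TJ is perpendicular to JQ, so JQ runs at -119.4°; with |JQ| = 15.1, Q = (-3.711, -19.56). Then |PQ| = |Q − P| = 19.91.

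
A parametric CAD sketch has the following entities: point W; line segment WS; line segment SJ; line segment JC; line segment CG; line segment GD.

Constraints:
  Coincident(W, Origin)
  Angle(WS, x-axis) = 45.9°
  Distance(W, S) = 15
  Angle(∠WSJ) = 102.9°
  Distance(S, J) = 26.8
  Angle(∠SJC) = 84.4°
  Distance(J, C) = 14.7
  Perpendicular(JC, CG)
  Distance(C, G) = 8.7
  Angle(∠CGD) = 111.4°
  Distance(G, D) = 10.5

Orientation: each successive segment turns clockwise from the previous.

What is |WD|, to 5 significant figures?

20.384

W is at the origin; WS runs at 45.9° with length 15.0, so S = (10.439, 10.772). ∠WSJ = 102.9° gives SJ at -31.200° from the x-axis; with |SJ| = 26.8, J = (33.362, -3.1112). ∠SJC = 84.4° gives JC at -126.80° from the x-axis; with |JC| = 14.7, C = (24.557, -14.882). JC ⟂ CG, so CG runs at 143.20°; with |CG| = 8.7, G = (17.590, -9.6705). ∠CGD = 111.4° gives GD at 74.600° from the x-axis; with |GD| = 10.5, D = (20.379, 0.45253). Then |WD| = |D − W| = 20.384.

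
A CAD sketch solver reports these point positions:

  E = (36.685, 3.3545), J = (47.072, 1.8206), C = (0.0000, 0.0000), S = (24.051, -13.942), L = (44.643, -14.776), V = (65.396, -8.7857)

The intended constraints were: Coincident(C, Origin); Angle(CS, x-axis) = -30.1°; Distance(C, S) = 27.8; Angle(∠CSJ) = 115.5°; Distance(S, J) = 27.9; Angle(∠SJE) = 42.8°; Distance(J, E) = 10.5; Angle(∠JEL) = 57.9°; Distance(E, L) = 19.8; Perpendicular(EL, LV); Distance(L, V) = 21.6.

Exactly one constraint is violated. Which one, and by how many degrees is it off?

Perpendicular(EL, LV) — off by 7.60°.

C = (0.00, 0.00) ✓; CS at -30.10° ✓; |CS| = 27.80 ✓; ∠CSJ = 115.5° ✓; |SJ| = 27.90 ✓; ∠SJE = 42.80° ✓; |JE| = 10.50 ✓; ∠JEL = 57.90° ✓; |EL| = 19.80 ✓; ∠(EL, LV) = 82.40° ✗; |LV| = 21.60 ✓.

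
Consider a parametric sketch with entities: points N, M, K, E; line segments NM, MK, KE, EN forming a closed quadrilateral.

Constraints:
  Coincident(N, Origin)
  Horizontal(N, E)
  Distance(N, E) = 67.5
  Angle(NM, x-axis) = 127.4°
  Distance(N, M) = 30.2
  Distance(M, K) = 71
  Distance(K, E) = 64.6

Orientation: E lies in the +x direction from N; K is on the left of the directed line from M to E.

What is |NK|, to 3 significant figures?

73.6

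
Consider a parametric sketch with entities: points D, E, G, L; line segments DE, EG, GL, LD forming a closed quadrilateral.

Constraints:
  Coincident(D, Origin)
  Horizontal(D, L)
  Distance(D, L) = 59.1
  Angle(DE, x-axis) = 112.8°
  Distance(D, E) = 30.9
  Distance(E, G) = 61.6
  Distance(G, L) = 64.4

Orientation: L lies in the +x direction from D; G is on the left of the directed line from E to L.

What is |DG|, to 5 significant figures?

73.386

D is at the origin; D and L share the same y with |DL| = 59.1 and L in +x, so L = (59.1, 0). DE runs at 112.8° with |DE| = 30.9, so E = (-11.974, 28.486). G is determined by |EG| = 61.6 and |GL| = 64.4 together: it lies at the intersection of circle(E, 61.6) and circle(L, 64.4). With |EL| = 76.570, the foot of the radical line on EL is 35.981 from E and the perpendicular offset is √(61.6² − 35.981²) = 49.999. Taking the left-of-EL solution: G = (40.025, 61.510).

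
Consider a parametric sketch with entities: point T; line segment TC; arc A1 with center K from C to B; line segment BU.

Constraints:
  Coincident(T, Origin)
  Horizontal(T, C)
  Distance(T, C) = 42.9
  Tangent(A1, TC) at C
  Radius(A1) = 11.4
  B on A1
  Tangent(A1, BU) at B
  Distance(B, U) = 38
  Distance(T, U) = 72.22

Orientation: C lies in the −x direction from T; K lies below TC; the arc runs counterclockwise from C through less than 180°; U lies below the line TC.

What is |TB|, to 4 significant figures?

55.60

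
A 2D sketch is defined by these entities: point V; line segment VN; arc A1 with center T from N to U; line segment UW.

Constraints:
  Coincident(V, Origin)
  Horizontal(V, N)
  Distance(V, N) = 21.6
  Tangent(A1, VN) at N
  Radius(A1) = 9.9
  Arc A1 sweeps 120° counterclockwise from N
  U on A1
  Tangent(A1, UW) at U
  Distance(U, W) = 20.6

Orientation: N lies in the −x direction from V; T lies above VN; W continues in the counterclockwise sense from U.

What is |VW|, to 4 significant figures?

40.16

On A1, N sits at bearing -90° from T; a 120° counterclockwise sweep puts U at bearing 30°, so U = T + 9.9·(cos 30°, sin 30°) = (-13.03, 14.85). A1 meets UW tangentially, so TU is at right angles to UW, so UW runs along (−sin 30°, cos 30°); with |UW| = 20.6, W = (-23.33, 32.69). Then |VW| = |W − V| = 40.16.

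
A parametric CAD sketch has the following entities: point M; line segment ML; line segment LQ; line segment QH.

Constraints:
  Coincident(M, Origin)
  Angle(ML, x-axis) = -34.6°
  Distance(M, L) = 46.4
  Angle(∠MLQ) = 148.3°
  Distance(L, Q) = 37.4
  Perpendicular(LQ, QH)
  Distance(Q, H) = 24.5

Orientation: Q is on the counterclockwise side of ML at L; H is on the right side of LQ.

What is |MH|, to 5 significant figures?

91.102

M is at the origin; ML runs at -34.6° with length 46.4, so L = 46.4·(cos -34.6°, sin -34.6°) = (38.194, -26.348). ∠MLQ = 148.3°, so LQ runs at -34.6° + (180° − 148.3°) = -2.9000° from the x-axis; with |LQ| = 37.4, Q = L + 37.4·(cos -2.9000°, sin -2.9000°) = (75.546, -28.240). LQ ⟂ QH; with |QH| = 24.5 on the right of LQ, H = Q + 24.5·(-0.050593, -0.99872) = (74.306, -52.709). Then |MH| = |H − M| = 91.102.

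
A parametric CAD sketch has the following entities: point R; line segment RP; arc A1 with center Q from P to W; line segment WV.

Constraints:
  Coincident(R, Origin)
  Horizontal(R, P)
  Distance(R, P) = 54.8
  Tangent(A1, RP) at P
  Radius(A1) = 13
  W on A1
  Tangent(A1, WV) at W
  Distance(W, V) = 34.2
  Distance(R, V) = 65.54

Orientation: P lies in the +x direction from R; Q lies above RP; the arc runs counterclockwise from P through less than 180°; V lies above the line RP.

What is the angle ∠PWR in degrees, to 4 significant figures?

45.83°

R is at the origin; RP is horizontal with |RP| = 54.8 and P on the +x side, so P = (54.80, 0.000). Since A1 is tangent to RP there, QP ⟂ RP, so Q = P + (0, 13) = (54.80, 13.00). Since QW ⟂ WV (tangency), |QV| = √(13.0² + 34.2²) = 36.59 regardless of where W sits on A1. So V lies on both circle(R, 65.54) and circle(Q, 36.59); the above-RP intersection is V = (44.51, 48.11). W is the foot of the tangent from V: W = (65.16, 20.85).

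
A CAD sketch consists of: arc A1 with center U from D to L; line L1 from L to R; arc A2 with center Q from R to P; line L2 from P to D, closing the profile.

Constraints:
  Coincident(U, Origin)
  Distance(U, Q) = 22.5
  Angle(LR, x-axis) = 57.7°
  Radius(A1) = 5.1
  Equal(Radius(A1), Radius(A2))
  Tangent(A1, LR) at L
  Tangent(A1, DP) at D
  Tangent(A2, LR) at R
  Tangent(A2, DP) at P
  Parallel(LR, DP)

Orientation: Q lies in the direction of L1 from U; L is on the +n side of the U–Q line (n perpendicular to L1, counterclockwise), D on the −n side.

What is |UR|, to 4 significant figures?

23.07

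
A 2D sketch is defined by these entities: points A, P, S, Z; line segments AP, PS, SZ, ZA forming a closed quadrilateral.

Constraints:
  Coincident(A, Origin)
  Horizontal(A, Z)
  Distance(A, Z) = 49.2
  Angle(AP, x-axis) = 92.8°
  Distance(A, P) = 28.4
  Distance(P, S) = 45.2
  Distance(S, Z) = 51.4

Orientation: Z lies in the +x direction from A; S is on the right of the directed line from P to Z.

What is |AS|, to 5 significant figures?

16.801

A is at the origin; A and Z share the same y with |AZ| = 49.2 and Z in +x, so Z = (49.2, 0). AP runs at 92.8° with |AP| = 28.4, so P = (-1.3873, 28.366). S is determined by |PS| = 45.2 and |SZ| = 51.4 together: it lies at the intersection of circle(P, 45.2) and circle(Z, 51.4). With |PZ| = 57.998, the foot of the radical line on PZ is 23.835 from P and the perpendicular offset is √(45.2² − 23.835²) = 38.405. Taking the right-of-PZ solution: S = (0.61937, -16.789).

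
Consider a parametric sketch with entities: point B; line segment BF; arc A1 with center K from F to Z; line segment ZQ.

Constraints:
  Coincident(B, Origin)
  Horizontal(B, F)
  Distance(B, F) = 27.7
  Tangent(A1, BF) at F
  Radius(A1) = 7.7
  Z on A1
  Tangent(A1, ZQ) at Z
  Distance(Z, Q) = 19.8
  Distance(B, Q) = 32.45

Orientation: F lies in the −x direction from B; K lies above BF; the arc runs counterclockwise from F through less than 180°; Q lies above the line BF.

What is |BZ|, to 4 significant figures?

21.23

Checks: |KZ| = 7.700 ✓; ∠(KZ, ZQ) = 90.00° ✓; |ZQ| = 19.80 ✓; |BQ| = 32.45 ✓.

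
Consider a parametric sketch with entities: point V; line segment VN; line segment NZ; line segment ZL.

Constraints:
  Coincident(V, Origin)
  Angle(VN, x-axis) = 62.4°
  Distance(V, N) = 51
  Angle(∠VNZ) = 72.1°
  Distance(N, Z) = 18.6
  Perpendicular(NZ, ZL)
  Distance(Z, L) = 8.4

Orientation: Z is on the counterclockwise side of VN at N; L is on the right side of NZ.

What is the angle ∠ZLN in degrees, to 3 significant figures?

65.7°

V is at the origin; VN runs at 62.4° with length 51.0, so N = 51.0·(cos 62.4°, sin 62.4°) = (23.6, 45.2). ∠VNZ = 72.1°, so NZ runs at 62.4° + (180° − 72.1°) = 170° from the x-axis; with |NZ| = 18.6, Z = N + 18.6·(cos 170°, sin 170°) = (5.29, 48.3). The perpendicularity gives ZL at right angles to NZ; with |ZL| = 8.4 on the right of NZ, L = Z + 8.4·(0.168, 0.986) = (6.71, 56.6). Then cos ∠ZLN = LZ·LN / (|LZ||LN|), giving 65.7°.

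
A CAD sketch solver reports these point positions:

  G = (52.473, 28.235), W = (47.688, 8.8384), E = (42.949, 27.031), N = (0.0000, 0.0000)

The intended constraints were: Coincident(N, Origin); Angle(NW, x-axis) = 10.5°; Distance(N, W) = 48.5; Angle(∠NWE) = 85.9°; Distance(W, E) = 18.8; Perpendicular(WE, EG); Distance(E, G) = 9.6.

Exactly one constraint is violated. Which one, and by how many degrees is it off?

Perpendicular(WE, EG) — off by 7.40°.

N = (0.00, 0.00) ✓; NW at 10.50° ✓; |NW| = 48.50 ✓; ∠NWE = 85.90° ✓; |WE| = 18.80 ✓; ∠(WE, EG) = 97.40° ✗; |EG| = 9.600 ✓.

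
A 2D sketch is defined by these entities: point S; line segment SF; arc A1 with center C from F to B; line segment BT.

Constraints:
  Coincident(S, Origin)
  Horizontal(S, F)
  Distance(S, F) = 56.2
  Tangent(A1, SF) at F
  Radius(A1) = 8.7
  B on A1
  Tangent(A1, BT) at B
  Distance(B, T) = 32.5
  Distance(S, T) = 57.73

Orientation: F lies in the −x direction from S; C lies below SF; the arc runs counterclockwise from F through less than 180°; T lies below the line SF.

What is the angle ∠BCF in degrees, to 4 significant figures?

129.5°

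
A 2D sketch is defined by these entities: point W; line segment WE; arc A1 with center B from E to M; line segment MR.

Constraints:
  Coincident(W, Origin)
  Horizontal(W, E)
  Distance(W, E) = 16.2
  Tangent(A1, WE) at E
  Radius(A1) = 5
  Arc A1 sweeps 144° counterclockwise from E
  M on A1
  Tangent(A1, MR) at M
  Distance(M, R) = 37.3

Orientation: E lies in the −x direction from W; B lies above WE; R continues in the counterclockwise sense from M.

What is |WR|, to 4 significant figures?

53.35

W is at the origin; WE is horizontal with |WE| = 16.2 and E on the −x side, so E = (-16.20, 0.000). Since A1 is tangent to WE there, BE ⟂ WE, so B = E + (0, 5) = (-16.20, 5.000). On A1, E sits at bearing -90° from B; a 144° counterclockwise sweep puts M at bearing 54°, so M = B + 5.0·(cos 54°, sin 54°) = (-13.26, 9.045). Since A1 is tangent to MR there, BM ⟂ MR, so MR runs along (−sin 54°, cos 54°); with |MR| = 37.3, R = (-43.44, 30.97). Then |WR| = |R − W| = 53.35.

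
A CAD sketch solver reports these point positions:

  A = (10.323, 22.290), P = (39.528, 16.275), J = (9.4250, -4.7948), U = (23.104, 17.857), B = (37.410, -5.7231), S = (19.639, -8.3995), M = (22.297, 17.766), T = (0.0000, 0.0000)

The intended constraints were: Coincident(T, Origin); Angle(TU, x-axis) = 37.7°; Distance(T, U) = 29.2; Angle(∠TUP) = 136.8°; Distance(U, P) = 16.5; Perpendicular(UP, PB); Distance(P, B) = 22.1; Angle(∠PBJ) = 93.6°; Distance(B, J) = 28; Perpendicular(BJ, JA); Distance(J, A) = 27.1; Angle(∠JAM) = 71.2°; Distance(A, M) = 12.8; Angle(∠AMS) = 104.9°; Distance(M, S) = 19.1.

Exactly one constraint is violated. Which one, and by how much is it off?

Distance(M, S) = 19.1 — off by 7.20.

T = (0.00, 0.00) ✓; TU at 37.70° ✓; |TU| = 29.20 ✓; ∠TUP = 136.8° ✓; |UP| = 16.50 ✓; ∠(UP, PB) = 90.00° ✓; |PB| = 22.10 ✓; ∠PBJ = 93.60° ✓; |BJ| = 28.00 ✓; ∠(BJ, JA) = 90.00° ✓; |JA| = 27.10 ✓; ∠JAM = 71.20° ✓; |AM| = 12.80 ✓; ∠AMS = 104.9° ✓; |MS| = 26.30 ✗.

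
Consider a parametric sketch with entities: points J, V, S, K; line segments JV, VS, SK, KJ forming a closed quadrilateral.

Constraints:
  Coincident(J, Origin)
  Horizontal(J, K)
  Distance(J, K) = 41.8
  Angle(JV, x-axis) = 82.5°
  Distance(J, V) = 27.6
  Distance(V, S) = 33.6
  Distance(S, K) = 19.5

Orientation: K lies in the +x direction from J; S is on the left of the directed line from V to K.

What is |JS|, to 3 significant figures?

40.6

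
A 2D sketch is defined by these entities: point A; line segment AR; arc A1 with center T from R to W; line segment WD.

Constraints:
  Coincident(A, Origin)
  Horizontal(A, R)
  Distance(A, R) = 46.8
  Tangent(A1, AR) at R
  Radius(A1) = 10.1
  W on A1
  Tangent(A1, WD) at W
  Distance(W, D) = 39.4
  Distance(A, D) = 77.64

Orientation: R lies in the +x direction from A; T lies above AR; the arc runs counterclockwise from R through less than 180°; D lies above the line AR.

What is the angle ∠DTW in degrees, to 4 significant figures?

75.62°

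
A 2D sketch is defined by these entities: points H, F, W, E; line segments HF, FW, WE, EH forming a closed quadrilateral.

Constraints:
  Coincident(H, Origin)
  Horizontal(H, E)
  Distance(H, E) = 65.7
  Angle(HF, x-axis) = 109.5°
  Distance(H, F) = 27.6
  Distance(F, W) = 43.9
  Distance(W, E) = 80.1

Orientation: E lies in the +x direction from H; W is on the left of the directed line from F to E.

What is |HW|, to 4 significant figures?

64.23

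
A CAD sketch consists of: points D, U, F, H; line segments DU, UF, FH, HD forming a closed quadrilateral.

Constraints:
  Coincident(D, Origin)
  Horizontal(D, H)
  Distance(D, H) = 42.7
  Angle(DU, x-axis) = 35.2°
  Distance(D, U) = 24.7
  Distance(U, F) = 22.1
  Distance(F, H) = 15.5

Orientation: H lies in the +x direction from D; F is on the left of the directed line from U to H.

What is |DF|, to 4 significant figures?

45.00

Checks: |UF| = 22.10 ✓; |FH| = 15.50 ✓.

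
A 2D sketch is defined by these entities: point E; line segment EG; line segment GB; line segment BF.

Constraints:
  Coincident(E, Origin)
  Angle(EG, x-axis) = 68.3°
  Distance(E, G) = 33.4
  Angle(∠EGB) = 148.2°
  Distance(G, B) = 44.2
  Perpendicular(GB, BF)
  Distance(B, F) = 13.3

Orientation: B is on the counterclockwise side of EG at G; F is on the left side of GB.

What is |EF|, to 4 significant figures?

72.71

E is at the origin; EG runs at 68.3° with length 33.4, so G = 33.4·(cos 68.3°, sin 68.3°) = (12.35, 31.03). ∠EGB = 148.2°, so GB runs at 68.3° + (180° − 148.2°) = 100.1° from the x-axis; with |GB| = 44.2, B = G + 44.2·(cos 100.1°, sin 100.1°) = (4.598, 74.55). GB ⟂ BF; with |BF| = 13.3 on the left of GB, F = B + 13.3·(-0.9845, -0.1754) = (-8.496, 72.22). Then |EF| = |F − E| = 72.71.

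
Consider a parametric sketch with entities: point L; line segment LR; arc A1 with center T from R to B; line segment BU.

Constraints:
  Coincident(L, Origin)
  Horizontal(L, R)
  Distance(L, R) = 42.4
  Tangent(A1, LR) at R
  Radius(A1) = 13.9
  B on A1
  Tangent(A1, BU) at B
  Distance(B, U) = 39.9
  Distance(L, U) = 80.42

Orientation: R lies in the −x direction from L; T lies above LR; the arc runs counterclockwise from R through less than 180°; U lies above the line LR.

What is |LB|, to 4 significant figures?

40.68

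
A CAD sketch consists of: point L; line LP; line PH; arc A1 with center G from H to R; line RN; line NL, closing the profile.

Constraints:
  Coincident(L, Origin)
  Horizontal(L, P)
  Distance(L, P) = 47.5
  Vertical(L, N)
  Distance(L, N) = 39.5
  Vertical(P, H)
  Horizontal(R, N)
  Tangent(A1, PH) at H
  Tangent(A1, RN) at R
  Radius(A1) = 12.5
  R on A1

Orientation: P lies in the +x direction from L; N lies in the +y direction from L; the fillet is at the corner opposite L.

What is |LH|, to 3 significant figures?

54.6

The virtual corner opposite L is at (47.5, 39.5). A1 meets PH tangentially, so GH is at right angles to PH and since A1 is tangent to RN there, GR ⟂ RN, with radius 12.5, so the center G sits 12.5 in from both sides at G = (35.0, 27.0). That places the tangent points at H = (47.5, 27.0) on PH and R = (35.0, 39.5) on RN. Then |LH| = |H − L| = 54.6.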